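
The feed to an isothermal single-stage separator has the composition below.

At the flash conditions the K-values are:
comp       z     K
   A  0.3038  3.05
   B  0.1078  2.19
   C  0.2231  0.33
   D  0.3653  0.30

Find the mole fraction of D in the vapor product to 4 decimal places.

Material balance + equilibrium reduce to Σ zᵢ(Kᵢ−1)/(1+ψ(Kᵢ−1)) = 0.
Check two-phase: ΣzᵢKᵢ = 1.3459 > 1 and Σzᵢ/Kᵢ = 2.0426 > 1, so g(0) = 0.3459 > 0 and g(1) = -1.0426 < 0.
Newton iteration, ψ⁰ = 0.58:
  ψ = 0.5800: g = -0.31456, g' = -1.0951 → ψ = 0.2928
  ψ = 0.2928: g = -0.02322, g' = -1.0207 → ψ = 0.2700
  ψ = 0.2700: g = 0.00019, g' = -1.0379 → ψ = 0.2702
Converged at ψ = 0.2702.
Compositions from xᵢ = zᵢ/(1+ψ(Kᵢ−1)), yᵢ = Kᵢxᵢ:
  A: x = 0.1955, y = 0.5963
  B: x = 0.0816, y = 0.1786
  C: x = 0.2724, y = 0.0899
  D: x = 0.4505, y = 0.1352

y_D = 0.1352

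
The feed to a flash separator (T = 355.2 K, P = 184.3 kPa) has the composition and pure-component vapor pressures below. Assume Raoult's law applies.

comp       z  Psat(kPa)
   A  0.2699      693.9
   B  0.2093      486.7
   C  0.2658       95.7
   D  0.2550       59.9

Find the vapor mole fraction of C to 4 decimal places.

Raoult's law: Kᵢ = Pᵢˢᵃᵗ/P = Pᵢˢᵃᵗ/184.3.
  K_A = 693.9/184.3 = 3.765057, K_B = 486.7/184.3 = 2.640803, K_C = 95.7/184.3 = 0.519262, K_D = 59.9/184.3 = 0.325014
Material balance + equilibrium reduce to Σ zᵢ(Kᵢ−1)/(1+ψ(Kᵢ−1)) = 0.
Feasibility: ΣzᵢKᵢ = 1.7898, Σzᵢ/Kᵢ = 1.4474 — both > 1, two phases present.
Iterate (Newton) starting at ψ = 0.54:
  ψ = 0.5400: g = 0.03800, g' = -0.8901 → ψ = 0.5827
  ψ = 0.5827: g = 0.00016, g' = -0.8841 → ψ = 0.5829
Converged at ψ = 0.5829.
Compositions from xᵢ = zᵢ/(1+ψ(Kᵢ−1)), yᵢ = Kᵢxᵢ:
  A: x = 0.1033, y = 0.3891
  B: x = 0.1070, y = 0.2825
  C: x = 0.3693, y = 0.1918
  D: x = 0.4204, y = 0.1366

y_C = 0.1918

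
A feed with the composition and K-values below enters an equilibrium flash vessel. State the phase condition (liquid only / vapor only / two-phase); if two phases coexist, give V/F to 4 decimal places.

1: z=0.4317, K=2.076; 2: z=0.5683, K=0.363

two-phase, V/F = 0.1495

ΣzᵢKᵢ = 1.1025; Σzᵢ/Kᵢ = 1.7735.
Both exceed 1, so a two-phase solution exists.
Let ψ = V/F and solve Σ zᵢ(Kᵢ−1)/(1+ψ(Kᵢ−1)) = 0.
Binary case is linear: z₁(K₁−1)(1+ψ(K₂−1)) + z₂(K₂−1)(1+ψ(K₁−1)) = 0
⇒ ψ = [z₁(K₁−1)+z₂(K₂−1)] / [−(K₁−1)(K₂−1)] = 0.10250/0.68541 = 0.1495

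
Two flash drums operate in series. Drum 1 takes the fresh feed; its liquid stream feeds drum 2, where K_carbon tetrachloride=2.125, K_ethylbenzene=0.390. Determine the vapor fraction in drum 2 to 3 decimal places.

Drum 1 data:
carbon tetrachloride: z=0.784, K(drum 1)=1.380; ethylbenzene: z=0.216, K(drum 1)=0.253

Drum 1:
Material balance + equilibrium reduce to Σ zᵢ(Kᵢ−1)/(1+ψ₁(Kᵢ−1)) = 0.
Feasibility: ΣzᵢKᵢ = 1.137, Σzᵢ/Kᵢ = 1.422 — both > 1, two phases present.
Binary case is linear: z₁(K₁−1)(1+ψ₁(K₂−1)) + z₂(K₂−1)(1+ψ₁(K₁−1)) = 0
⇒ ψ₁ = [z₁(K₁−1)+z₂(K₂−1)] / [−(K₁−1)(K₂−1)] = 0.1366/0.2839 = 0.481
Drum-1 compositions:
  carbon tetrachloride: x = 0.663, y = 0.915
  ethylbenzene: x = 0.337, y = 0.085
Drum-2 feed = drum-1 liquid: z₂ = (0.6628, 0.3372).
Drum 2:
Binary case is linear: z₁(K₁−1)(1+ψ₂(K₂−1)) + z₂(K₂−1)(1+ψ₂(K₁−1)) = 0
⇒ ψ₂ = [z₁(K₁−1)+z₂(K₂−1)] / [−(K₁−1)(K₂−1)] = 0.5400/0.6863 = 0.787
  carbon tetrachloride: x = 0.352, y = 0.747
  ethylbenzene: x = 0.648, y = 0.253

V/F (drum 2) = 0.787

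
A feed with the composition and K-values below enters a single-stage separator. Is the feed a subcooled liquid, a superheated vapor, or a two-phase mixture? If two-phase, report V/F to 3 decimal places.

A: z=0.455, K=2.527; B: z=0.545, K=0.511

two-phase, V/F = 0.574

ΣzᵢKᵢ = 1.428; Σzᵢ/Kᵢ = 1.247.
Both exceed 1, so a two-phase solution exists.
Let ψ = V/F and solve Σ zᵢ(Kᵢ−1)/(1+ψ(Kᵢ−1)) = 0.
Iterate (Newton) starting at ψ = 0.42:
  ψ = 0.420: g = 0.0879, g' = -0.600 → ψ = 0.566
  ψ = 0.566: g = 0.0039, g' = -0.554 → ψ = 0.574
Converged at ψ = 0.574.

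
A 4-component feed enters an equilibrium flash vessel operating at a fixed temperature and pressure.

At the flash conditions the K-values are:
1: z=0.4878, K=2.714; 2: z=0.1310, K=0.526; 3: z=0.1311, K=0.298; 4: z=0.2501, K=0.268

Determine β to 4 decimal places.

Rachford–Rice: g(β) = Σ zᵢ(Kᵢ−1)/(1+β(Kᵢ−1)) = 0.
g(0) = ΣzᵢKᵢ − 1 = 0.4989 and g(1) = 1 − Σzᵢ/Kᵢ = -0.8019, so a root lies in (0, 1).
Newton iteration, β⁰ = 0.5:
  β = 0.5000: g = -0.06171, g' = -0.9529 → β = 0.4352
  β = 0.4352: g = -0.00057, g' = -0.9394 → β = 0.4346
Converged at β = 0.4346.

β = 0.4346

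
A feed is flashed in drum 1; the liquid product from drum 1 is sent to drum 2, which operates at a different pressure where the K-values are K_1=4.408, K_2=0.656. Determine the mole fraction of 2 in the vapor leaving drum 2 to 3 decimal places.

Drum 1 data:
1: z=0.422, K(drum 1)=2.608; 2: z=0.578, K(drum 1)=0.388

Drum 1:
Binary case is linear: z₁(K₁−1)(1+ψ₁(K₂−1)) + z₂(K₂−1)(1+ψ₁(K₁−1)) = 0
⇒ ψ₁ = [z₁(K₁−1)+z₂(K₂−1)] / [−(K₁−1)(K₂−1)] = 0.3248/0.9841 = 0.330
Drum-1 compositions:
  1: x = 0.276, y = 0.719
  2: x = 0.724, y = 0.281
Drum-2 feed = drum-1 liquid: z₂ = (0.2757, 0.7243).
Drum 2:
Material balance + equilibrium reduce to Σ zᵢ(Kᵢ−1)/(1+ψ₂(Kᵢ−1)) = 0.
Check two-phase: ΣzᵢKᵢ = 1.690 > 1 and Σzᵢ/Kᵢ = 1.167 > 1, so g(0) = 0.690 > 0 and g(1) = -0.167 < 0.
Iterate (Newton) starting at ψ₂ = 0.5:
  ψ₂ = 0.500: g = 0.0465, g' = -0.563 → ψ₂ = 0.583
  ψ₂ = 0.583: g = 0.0030, g' = -0.493 → ψ₂ = 0.589
Converged at ψ₂ = 0.589.
  1: x = 0.092, y = 0.404
  2: x = 0.908, y = 0.596

y_2 (drum 2) = 0.596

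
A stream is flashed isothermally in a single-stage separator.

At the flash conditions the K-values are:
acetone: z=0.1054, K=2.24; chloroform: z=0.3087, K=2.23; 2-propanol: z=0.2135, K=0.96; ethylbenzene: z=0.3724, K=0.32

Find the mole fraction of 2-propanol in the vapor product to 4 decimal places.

Newton iteration, β⁰ = 0.5:
  β = 0.5000: g = -0.07661, g' = -0.6365 → β = 0.3796
  β = 0.3796: g = -0.00232, g' = -0.6052 → β = 0.3758
Converged at β = 0.3758.
Compositions from xᵢ = zᵢ/(1+β(Kᵢ−1)), yᵢ = Kᵢxᵢ:
  acetone: x = 0.0719, y = 0.1610
  chloroform: x = 0.2111, y = 0.4708
  2-propanol: x = 0.2168, y = 0.2081
  ethylbenzene: x = 0.5002, y = 0.1601

y_2-propanol = 0.2081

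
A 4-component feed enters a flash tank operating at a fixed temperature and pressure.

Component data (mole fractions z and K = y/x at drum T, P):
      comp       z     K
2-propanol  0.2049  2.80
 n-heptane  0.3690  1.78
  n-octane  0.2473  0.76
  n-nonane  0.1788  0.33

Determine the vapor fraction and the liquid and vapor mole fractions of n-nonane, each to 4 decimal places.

ψ = 0.7945, x_n-nonane = 0.3823, y_n-nonane = 0.1262

Newton iteration, ψ⁰ = 0.58:
  ψ = 0.5800: g = 0.11372, g' = -0.4993 → ψ = 0.8078
  ψ = 0.8078: g = -0.00788, g' = -0.5980 → ψ = 0.7946
  ψ = 0.7946: g = -0.00007, g' = -0.5868 → ψ = 0.7945
Converged at ψ = 0.7945.
Compositions from xᵢ = zᵢ/(1+ψ(Kᵢ−1)), yᵢ = Kᵢxᵢ:
  2-propanol: x = 0.0843, y = 0.2361
  n-heptane: x = 0.2278, y = 0.4055
  n-octane: x = 0.3056, y = 0.2322
  n-nonane: x = 0.3823, y = 0.1262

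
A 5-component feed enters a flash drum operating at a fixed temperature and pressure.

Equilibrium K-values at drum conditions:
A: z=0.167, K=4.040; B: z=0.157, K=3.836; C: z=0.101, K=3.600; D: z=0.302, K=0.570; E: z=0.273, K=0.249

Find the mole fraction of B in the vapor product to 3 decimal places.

Rachford–Rice: g(ψ) = Σ zᵢ(Kᵢ−1)/(1+ψ(Kᵢ−1)) = 0.
g(0) = ΣzᵢKᵢ − 1 = 0.881 and g(1) = 1 − Σzᵢ/Kᵢ = -0.737, so a root lies in (0, 1).
Newton–Raphson from ψ = 0.5:
  ψ = 0.500: g = 0.0060, g' = -1.073 → ψ = 0.506
Converged at ψ = 0.506.
Compositions from xᵢ = zᵢ/(1+ψ(Kᵢ−1)), yᵢ = Kᵢxᵢ:
  A: x = 0.066, y = 0.266
  B: x = 0.065, y = 0.247
  C: x = 0.044, y = 0.157
  D: x = 0.386, y = 0.220
  E: x = 0.440, y = 0.110

y_B = 0.247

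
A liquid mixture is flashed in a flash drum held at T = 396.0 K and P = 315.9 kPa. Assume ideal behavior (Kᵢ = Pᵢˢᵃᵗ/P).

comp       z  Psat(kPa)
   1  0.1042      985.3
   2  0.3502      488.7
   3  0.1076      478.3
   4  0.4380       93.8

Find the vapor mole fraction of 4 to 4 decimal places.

y_4 = 0.1553

Raoult's law: Kᵢ = Pᵢˢᵃᵗ/P = Pᵢˢᵃᵗ/315.9.
  K_1 = 985.3/315.9 = 3.119025, K_2 = 488.7/315.9 = 1.547009, K_3 = 478.3/315.9 = 1.514087, K_4 = 93.8/315.9 = 0.296929
Material balance + equilibrium reduce to Σ zᵢ(Kᵢ−1)/(1+V/F(Kᵢ−1)) = 0.
g(0) = ΣzᵢKᵢ − 1 = 0.1597 and g(1) = 1 − Σzᵢ/Kᵢ = -0.8059, so a root lies in (0, 1).
Iterate (Newton) starting at V/F = 0.39:
  V/F = 0.3900: g = -0.09943, g' = -0.6422 → V/F = 0.2352
  V/F = 0.2352: g = -0.00250, g' = -0.6241 → V/F = 0.2312
Converged at V/F = 0.2312.
Compositions from xᵢ = zᵢ/(1+V/F(Kᵢ−1)), yᵢ = Kᵢxᵢ:
  1: x = 0.0699, y = 0.2181
  2: x = 0.3109, y = 0.4809
  3: x = 0.0962, y = 0.1456
  4: x = 0.5230, y = 0.1553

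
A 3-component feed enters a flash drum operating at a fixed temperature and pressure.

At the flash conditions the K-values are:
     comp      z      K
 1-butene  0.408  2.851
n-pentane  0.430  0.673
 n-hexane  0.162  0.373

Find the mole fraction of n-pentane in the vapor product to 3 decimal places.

Material balance + equilibrium reduce to Σ zᵢ(Kᵢ−1)/(1+ψ(Kᵢ−1)) = 0.
Check two-phase: ΣzᵢKᵢ = 1.513 > 1 and Σzᵢ/Kᵢ = 1.216 > 1, so g(0) = 0.513 > 0 and g(1) = -0.216 < 0.
Newton–Raphson from ψ = 0.52:
  ψ = 0.520: g = 0.0647, g' = -0.570 → ψ = 0.634
  ψ = 0.634: g = 0.0018, g' = -0.545 → ψ = 0.637
Converged at ψ = 0.637.
Compositions from xᵢ = zᵢ/(1+ψ(Kᵢ−1)), yᵢ = Kᵢxᵢ:
  1-butene: x = 0.187, y = 0.534
  n-pentane: x = 0.543, y = 0.365
  n-hexane: x = 0.270, y = 0.101

y_n-pentane = 0.365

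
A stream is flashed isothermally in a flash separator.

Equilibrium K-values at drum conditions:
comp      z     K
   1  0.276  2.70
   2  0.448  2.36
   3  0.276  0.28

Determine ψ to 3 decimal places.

Newton iteration, ψ⁰ = 0.34:
  ψ = 0.340: g = 0.4508, g' = -0.959 → ψ = 0.810
  ψ = 0.810: g = 0.0102, g' = -1.153 → ψ = 0.819
Converged at ψ = 0.819.

ψ = 0.819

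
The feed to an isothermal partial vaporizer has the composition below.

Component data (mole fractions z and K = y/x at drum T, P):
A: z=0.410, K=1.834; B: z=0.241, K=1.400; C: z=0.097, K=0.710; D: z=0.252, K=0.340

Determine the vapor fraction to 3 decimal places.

Material balance + equilibrium reduce to Σ zᵢ(Kᵢ−1)/(1+ψ(Kᵢ−1)) = 0.
Feasibility: ΣzᵢKᵢ = 1.244, Σzᵢ/Kᵢ = 1.273 — both > 1, two phases present.
Iterate (Newton) starting at ψ = 0.5:
  ψ = 0.500: g = 0.0405, g' = -0.424 → ψ = 0.595
  ψ = 0.595: g = -0.0017, g' = -0.462 → ψ = 0.592
Converged at ψ = 0.592.

ψ = 0.592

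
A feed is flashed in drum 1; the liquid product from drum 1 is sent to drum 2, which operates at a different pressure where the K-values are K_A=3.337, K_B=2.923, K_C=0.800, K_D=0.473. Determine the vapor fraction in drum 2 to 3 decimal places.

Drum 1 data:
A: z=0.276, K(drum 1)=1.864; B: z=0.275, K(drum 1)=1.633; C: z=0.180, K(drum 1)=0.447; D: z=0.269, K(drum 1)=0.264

Drum 1:
Let ψ₁ = V/F and solve Σ zᵢ(Kᵢ−1)/(1+ψ₁(Kᵢ−1)) = 0.
g(0) = ΣzᵢKᵢ − 1 = 0.115 and g(1) = 1 − Σzᵢ/Kᵢ = -0.738, so a root lies in (0, 1).
Newton iteration, ψ₁⁰ = 0.58:
  ψ₁ = 0.580: g = -0.2058, g' = -0.713 → ψ₁ = 0.291
  ψ₁ = 0.291: g = -0.0333, g' = -0.524 → ψ₁ = 0.228
  ψ₁ = 0.228: g = -0.0005, g' = -0.510 → ψ₁ = 0.227
Converged at ψ₁ = 0.227.
Drum-1 compositions:
  A: x = 0.231, y = 0.430
  B: x = 0.240, y = 0.393
  C: x = 0.206, y = 0.092
  D: x = 0.323, y = 0.085
Drum-2 feed = drum-1 liquid: z₂ = (0.2307, 0.2404, 0.2059, 0.3230).
Drum 2:
Material balance + equilibrium reduce to Σ zᵢ(Kᵢ−1)/(1+ψ₂(Kᵢ−1)) = 0.
Check two-phase: ΣzᵢKᵢ = 1.790 > 1 and Σzᵢ/Kᵢ = 1.092 > 1, so g(0) = 0.790 > 0 and g(1) = -0.092 < 0.
Iterate (Newton) starting at ψ₂ = 0.64:
  ψ₂ = 0.640: g = 0.1193, g' = -0.596 → ψ₂ = 0.840
  ψ₂ = 0.840: g = 0.0038, g' = -0.574 → ψ₂ = 0.847
Converged at ψ₂ = 0.847.
  A: x = 0.077, y = 0.258
  B: x = 0.091, y = 0.267
  C: x = 0.248, y = 0.198
  D: x = 0.583, y = 0.276

V/F (drum 2) = 0.847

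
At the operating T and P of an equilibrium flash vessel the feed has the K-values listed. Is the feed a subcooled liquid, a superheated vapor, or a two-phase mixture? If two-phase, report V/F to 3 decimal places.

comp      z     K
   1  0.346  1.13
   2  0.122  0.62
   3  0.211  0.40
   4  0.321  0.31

subcooled liquid

ΣzᵢKᵢ = 0.651; Σzᵢ/Kᵢ = 2.066.
Since ΣzᵢKᵢ < 1 the mixture is below its bubble point — single liquid phase.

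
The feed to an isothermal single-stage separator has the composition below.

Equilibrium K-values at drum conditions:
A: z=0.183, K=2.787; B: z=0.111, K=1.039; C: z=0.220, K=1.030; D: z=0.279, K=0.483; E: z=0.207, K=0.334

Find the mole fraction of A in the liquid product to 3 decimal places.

x_A = 0.160

Material balance + equilibrium reduce to Σ zᵢ(Kᵢ−1)/(1+β(Kᵢ−1)) = 0.
g(0) = ΣzᵢKᵢ − 1 = 0.056 and g(1) = 1 − Σzᵢ/Kᵢ = -0.583, so a root lies in (0, 1).
Iterate (Newton) starting at β = 0.66:
  β = 0.660: g = -0.3042, g' = -0.588 → β = 0.142
  β = 0.142: g = -0.0364, g' = -0.571 → β = 0.079
  β = 0.079: g = 0.0019, g' = -0.633 → β = 0.081
Converged at β = 0.081.
Compositions from xᵢ = zᵢ/(1+β(Kᵢ−1)), yᵢ = Kᵢxᵢ:
  A: x = 0.160, y = 0.445
  B: x = 0.111, y = 0.115
  C: x = 0.219, y = 0.226
  D: x = 0.291, y = 0.141
  E: x = 0.219, y = 0.073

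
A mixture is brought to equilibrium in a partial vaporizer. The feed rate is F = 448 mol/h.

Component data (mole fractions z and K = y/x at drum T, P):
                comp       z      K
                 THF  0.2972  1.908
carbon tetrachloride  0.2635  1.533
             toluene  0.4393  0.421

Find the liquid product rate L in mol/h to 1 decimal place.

L = 286.8 mol/h

Let ψ = V/F and solve Σ zᵢ(Kᵢ−1)/(1+ψ(Kᵢ−1)) = 0.
Feasibility: ΣzᵢKᵢ = 1.1559, Σzᵢ/Kᵢ = 1.3711 — both > 1, two phases present.
Newton iteration, ψ⁰ = 0.5:
  ψ = 0.5000: g = -0.06150, g' = -0.4543 → ψ = 0.3646
  ψ = 0.3646: g = -0.00209, g' = -0.4274 → ψ = 0.3597
Converged at ψ = 0.3597.
Then V = ψ·F = 0.3597·448 = 161.2 mol/h and L = F − V = 286.8 mol/h.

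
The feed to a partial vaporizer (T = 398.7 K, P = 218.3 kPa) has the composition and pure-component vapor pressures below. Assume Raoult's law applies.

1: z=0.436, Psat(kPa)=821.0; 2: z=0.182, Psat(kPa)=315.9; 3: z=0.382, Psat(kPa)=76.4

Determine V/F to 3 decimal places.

Raoult's law: Kᵢ = Pᵢˢᵃᵗ/P = Pᵢˢᵃᵗ/218.3.
  K_1 = 821.0/218.3 = 3.76088, K_2 = 315.9/218.3 = 1.44709, K_3 = 76.4/218.3 = 0.34998
Iterate (Newton) starting at V/F = 0.64:
  V/F = 0.640: g = 0.0731, g' = -0.929 → V/F = 0.719
  V/F = 0.719: g = -0.0010, g' = -0.963 → V/F = 0.718
Converged at V/F = 0.718.

V/F = 0.718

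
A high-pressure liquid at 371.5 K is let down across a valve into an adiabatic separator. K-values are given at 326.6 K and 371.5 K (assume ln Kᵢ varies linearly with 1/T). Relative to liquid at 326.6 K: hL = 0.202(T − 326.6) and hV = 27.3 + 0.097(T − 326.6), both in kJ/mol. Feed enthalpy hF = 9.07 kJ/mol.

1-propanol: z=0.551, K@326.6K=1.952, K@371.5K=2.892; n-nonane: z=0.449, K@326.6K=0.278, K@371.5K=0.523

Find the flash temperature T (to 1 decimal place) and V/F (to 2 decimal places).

Adiabatic flash: solve Rachford–Rice at each trial T, then check hF = ψ·hV(T) + (1−ψ)·hL(T).
  T = 326.6 K: K = (1.952, 0.278), RR gives ψ = 0.292, H_out = 7.958 kJ/mol
  T = 371.5 K: K = (2.892, 0.523), RR gives ψ = 0.918, H_out = 29.799 kJ/mol
  T = 349.1 K: K = (2.407, 0.389), RR gives ψ = 0.583, H_out = 19.092 kJ/mol
  T = 337.9 K: K = (2.176, 0.331), RR gives ψ = 0.442, H_out = 13.826 kJ/mol
  T = 332.2 K: K = (2.062, 0.304), RR gives ψ = 0.368, H_out = 10.973 kJ/mol
  T = 329.4 K: K = (2.007, 0.291), RR gives ψ = 0.331, H_out = 9.498 kJ/mol
  T = 328.0 K: K = (1.979, 0.284), RR gives ψ = 0.311, H_out = 8.737 kJ/mol
Linear interpolation between T = 328.0 (H_out = 8.737) and T = 329.4 (H_out = 9.498) on hF = 9.07 gives T ≈ 328.6 K, at which ψ = 0.32.

T = 328.6 K, V/F = 0.32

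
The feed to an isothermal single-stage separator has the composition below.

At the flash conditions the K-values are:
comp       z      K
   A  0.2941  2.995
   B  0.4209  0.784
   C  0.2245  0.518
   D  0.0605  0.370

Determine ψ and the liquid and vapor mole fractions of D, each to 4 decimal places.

Let ψ = V/F and solve Σ zᵢ(Kᵢ−1)/(1+ψ(Kᵢ−1)) = 0.
Check two-phase: ΣzᵢKᵢ = 1.3495 > 1 and Σzᵢ/Kᵢ = 1.2320 > 1, so g(0) = 0.3495 > 0 and g(1) = -0.2320 < 0.
Iterate (Newton) starting at ψ = 0.35:
  ψ = 0.3500: g = 0.06808, g' = -0.5438 → ψ = 0.4752
  ψ = 0.4752: g = 0.00513, g' = -0.4695 → ψ = 0.4861
  ψ = 0.4861: g = 0.00002, g' = -0.4650 → ψ = 0.4862
Converged at ψ = 0.4862.
Compositions from xᵢ = zᵢ/(1+ψ(Kᵢ−1)), yᵢ = Kᵢxᵢ:
  A: x = 0.1493, y = 0.4471
  B: x = 0.4703, y = 0.3687
  C: x = 0.2932, y = 0.1519
  D: x = 0.0872, y = 0.0323

ψ = 0.4862, x_D = 0.0872, y_D = 0.0323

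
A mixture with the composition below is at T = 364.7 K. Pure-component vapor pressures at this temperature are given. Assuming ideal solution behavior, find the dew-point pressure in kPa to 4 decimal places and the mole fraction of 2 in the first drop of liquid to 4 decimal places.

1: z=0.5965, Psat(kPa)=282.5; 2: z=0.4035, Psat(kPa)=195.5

At the dew point ψ → 1, so Σzᵢ/Kᵢ = 1 with Kᵢ = Pᵢˢᵃᵗ/P ⇒ 1/P = Σzᵢ/Pᵢˢᵃᵗ.
1/P = 0.5965/282.5 + 0.4035/195.5 = 0.0041754 ⇒ P = 239.4955 kPa
xᵢ = zᵢP/Pᵢˢᵃᵗ ⇒ x_2 = 0.4035·239.4955/195.5 = 0.4943

Pdew = 239.4955 kPa, x_2 = 0.4943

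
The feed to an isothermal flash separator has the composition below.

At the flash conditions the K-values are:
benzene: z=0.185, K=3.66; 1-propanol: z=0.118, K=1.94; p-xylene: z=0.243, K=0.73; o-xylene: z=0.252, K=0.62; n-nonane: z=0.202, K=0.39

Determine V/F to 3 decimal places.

V/F = 0.348

Material balance + equilibrium reduce to Σ zᵢ(Kᵢ−1)/(1+V/F(Kᵢ−1)) = 0.
Check two-phase: ΣzᵢKᵢ = 1.318 > 1 and Σzᵢ/Kᵢ = 1.369 > 1, so g(0) = 0.318 > 0 and g(1) = -0.369 < 0.
Newton iteration, V/F⁰ = 0.5:
  V/F = 0.500: g = -0.0847, g' = -0.524 → V/F = 0.338
  V/F = 0.338: g = 0.0058, g' = -0.611 → V/F = 0.348
Converged at V/F = 0.348.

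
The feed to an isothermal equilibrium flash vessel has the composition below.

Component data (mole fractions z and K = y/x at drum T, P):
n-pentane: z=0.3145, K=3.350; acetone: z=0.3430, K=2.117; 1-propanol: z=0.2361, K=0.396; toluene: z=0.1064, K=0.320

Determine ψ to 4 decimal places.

ψ = 0.8270

Let ψ = V/F and solve Σ zᵢ(Kᵢ−1)/(1+ψ(Kᵢ−1)) = 0.
Feasibility: ΣzᵢKᵢ = 1.9072, Σzᵢ/Kᵢ = 1.1846 — both > 1, two phases present.
Iterate (Newton) starting at ψ = 0.5:
  ψ = 0.5000: g = 0.27171, g' = -0.8331 → ψ = 0.8262
  ψ = 0.8262: g = 0.00077, g' = -0.9158 → ψ = 0.8270
Converged at ψ = 0.8270.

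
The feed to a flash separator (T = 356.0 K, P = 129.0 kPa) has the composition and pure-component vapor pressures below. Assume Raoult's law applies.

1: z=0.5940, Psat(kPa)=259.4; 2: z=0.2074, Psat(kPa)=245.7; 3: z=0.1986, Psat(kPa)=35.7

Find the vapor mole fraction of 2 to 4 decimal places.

Raoult's law: Kᵢ = Pᵢˢᵃᵗ/P = Pᵢˢᵃᵗ/129.0.
  K_1 = 259.4/129.0 = 2.010853, K_2 = 245.7/129.0 = 1.904651, K_3 = 35.7/129.0 = 0.276744
Iterate (Newton) starting at ψ = 0.68:
  ψ = 0.6800: g = 0.18936, g' = -0.6805 → ψ = 0.9583
  ψ = 0.9583: g = -0.06248, g' = -1.3081 → ψ = 0.9105
  ψ = 0.9105: g = -0.00509, g' = -1.1065 → ψ = 0.9059
Converged at ψ = 0.9059.
Compositions from xᵢ = zᵢ/(1+ψ(Kᵢ−1)), yᵢ = Kᵢxᵢ:
  1: x = 0.3101, y = 0.6235
  2: x = 0.1140, y = 0.2171
  3: x = 0.5759, y = 0.1594

y_2 = 0.2171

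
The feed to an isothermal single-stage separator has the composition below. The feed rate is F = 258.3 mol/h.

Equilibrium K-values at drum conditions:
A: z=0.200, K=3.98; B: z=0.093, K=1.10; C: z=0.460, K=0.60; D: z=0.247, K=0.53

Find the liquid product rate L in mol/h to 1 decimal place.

L = 188.5 mol/h

Material balance + equilibrium reduce to Σ zᵢ(Kᵢ−1)/(1+V/F(Kᵢ−1)) = 0.
g(0) = ΣzᵢKᵢ − 1 = 0.305 and g(1) = 1 − Σzᵢ/Kᵢ = -0.368, so a root lies in (0, 1).
Newton–Raphson from V/F = 0.5:
  V/F = 0.500: g = -0.1335, g' = -0.496 → V/F = 0.231
  V/F = 0.231: g = 0.0295, g' = -0.783 → V/F = 0.268
  V/F = 0.268: g = 0.0014, g' = -0.713 → V/F = 0.270
Converged at V/F = 0.270.
Then V = V/F·F = 0.2701·258.3 = 69.8 mol/h and L = F − V = 188.5 mol/h.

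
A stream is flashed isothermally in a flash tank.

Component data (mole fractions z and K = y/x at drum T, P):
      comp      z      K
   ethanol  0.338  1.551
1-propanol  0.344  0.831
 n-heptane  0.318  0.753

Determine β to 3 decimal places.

β = 0.430

Rachford–Rice: g(β) = Σ zᵢ(Kᵢ−1)/(1+β(Kᵢ−1)) = 0.
Check two-phase: ΣzᵢKᵢ = 1.050 > 1 and Σzᵢ/Kᵢ = 1.054 > 1, so g(0) = 0.050 > 0 and g(1) = -0.054 < 0.
Newton iteration, β⁰ = 0.55:
  β = 0.550: g = -0.0121, g' = -0.098 → β = 0.427
  β = 0.427: g = 0.0003, g' = -0.103 → β = 0.430
Converged at β = 0.430.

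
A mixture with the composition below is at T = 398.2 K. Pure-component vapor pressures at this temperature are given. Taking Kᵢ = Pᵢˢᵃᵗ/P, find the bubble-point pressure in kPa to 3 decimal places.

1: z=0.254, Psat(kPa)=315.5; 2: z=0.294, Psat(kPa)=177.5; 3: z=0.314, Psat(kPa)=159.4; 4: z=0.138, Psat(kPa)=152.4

Pbub = 203.405 kPa

At the bubble point ψ → 0, so ΣzᵢKᵢ = 1 with Kᵢ = Pᵢˢᵃᵗ/P ⇒ P = ΣzᵢPᵢˢᵃᵗ.
P = 0.254·315.5 + 0.294·177.5 + 0.314·159.4 + 0.138·152.4 = 203.405 kPa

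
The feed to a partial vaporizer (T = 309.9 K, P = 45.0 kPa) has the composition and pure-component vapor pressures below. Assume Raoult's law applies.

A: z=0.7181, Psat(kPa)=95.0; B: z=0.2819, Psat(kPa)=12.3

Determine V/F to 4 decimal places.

V/F = 0.7345

Raoult's law: Kᵢ = Pᵢˢᵃᵗ/P = Pᵢˢᵃᵗ/45.0.
  K_A = 95.0/45.0 = 2.111111, K_B = 12.3/45.0 = 0.273333
Material balance + equilibrium reduce to Σ zᵢ(Kᵢ−1)/(1+V/F(Kᵢ−1)) = 0.
Check two-phase: ΣzᵢKᵢ = 1.5930 > 1 and Σzᵢ/Kᵢ = 1.3715 > 1, so g(0) = 0.5930 > 0 and g(1) = -0.3715 < 0.
Newton–Raphson from V/F = 0.5:
  V/F = 0.5000: g = 0.19118, g' = -0.7336 → V/F = 0.7606
  V/F = 0.7606: g = -0.02553, g' = -1.0044 → V/F = 0.7352
  V/F = 0.7352: g = -0.00065, g' = -0.9547 → V/F = 0.7345
Converged at V/F = 0.7345.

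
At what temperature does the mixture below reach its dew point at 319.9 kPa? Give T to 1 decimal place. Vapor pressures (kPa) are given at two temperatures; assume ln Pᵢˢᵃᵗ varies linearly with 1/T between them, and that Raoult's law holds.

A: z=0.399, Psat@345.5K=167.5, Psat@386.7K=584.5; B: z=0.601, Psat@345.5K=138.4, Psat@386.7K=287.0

Dew-point temperature: Σzᵢ·P/Pᵢˢᵃᵗ(T) = 1. Interpolate ln Pᵢˢᵃᵗ = aᵢ + bᵢ/T.
  T = 345.5 K: ΣzᵢP/Pᵢˢᵃᵗ = 2.1512
  T = 386.7 K: ΣzᵢP/Pᵢˢᵃᵗ = 0.8883
  T = 366.1 K: ΣzᵢP/Pᵢˢᵃᵗ = 1.3389
  T = 376.4 K: ΣzᵢP/Pᵢˢᵃᵗ = 1.0828
  T = 381.5 K: ΣzᵢP/Pᵢˢᵃᵗ = 0.9800
  T = 378.9 K: ΣzᵢP/Pᵢˢᵃᵗ = 1.0307
Interpolating between 378.9 K and 381.5 K gives T ≈ 380.5 K.

T = 380.5 K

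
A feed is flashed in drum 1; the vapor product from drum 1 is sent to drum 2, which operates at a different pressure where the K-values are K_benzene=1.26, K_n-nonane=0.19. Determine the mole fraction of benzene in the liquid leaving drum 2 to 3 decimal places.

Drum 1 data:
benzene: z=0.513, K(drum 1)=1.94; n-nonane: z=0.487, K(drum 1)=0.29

Drum 1:
Let ψ₁ = V/F and solve Σ zᵢ(Kᵢ−1)/(1+ψ₁(Kᵢ−1)) = 0.
Feasibility: ΣzᵢKᵢ = 1.136, Σzᵢ/Kᵢ = 1.944 — both > 1, two phases present.
Newton–Raphson from ψ₁ = 0.5:
  ψ₁ = 0.500: g = -0.2080, g' = -0.800 → ψ₁ = 0.240
  ψ₁ = 0.240: g = -0.0233, g' = -0.658 → ψ₁ = 0.205
  ψ₁ = 0.205: g = -0.0001, g' = -0.655 → ψ₁ = 0.204
Converged at ψ₁ = 0.204.
Drum-1 compositions:
  benzene: x = 0.430, y = 0.835
  n-nonane: x = 0.570, y = 0.165
Drum-2 feed = drum-1 vapor: z₂ = (0.8348, 0.1652).
Drum 2:
Newton–Raphson from ψ₂ = 0.5:
  ψ₂ = 0.500: g = -0.0328, g' = -0.350 → ψ₂ = 0.406
  ψ₂ = 0.406: g = -0.0032, g' = -0.287 → ψ₂ = 0.395
Converged at ψ₂ = 0.395.
  benzene: x = 0.757, y = 0.954
  n-nonane: x = 0.243, y = 0.046

x_benzene (drum 2) = 0.757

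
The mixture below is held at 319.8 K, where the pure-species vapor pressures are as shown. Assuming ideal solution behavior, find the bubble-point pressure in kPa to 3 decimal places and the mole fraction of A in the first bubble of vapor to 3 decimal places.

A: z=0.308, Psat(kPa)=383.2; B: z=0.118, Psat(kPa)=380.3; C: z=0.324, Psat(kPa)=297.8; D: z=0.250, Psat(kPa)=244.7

At the bubble point ψ → 0, so ΣzᵢKᵢ = 1 with Kᵢ = Pᵢˢᵃᵗ/P ⇒ P = ΣzᵢPᵢˢᵃᵗ.
P = 0.308·383.2 + 0.118·380.3 + 0.324·297.8 + 0.250·244.7 = 320.563 kPa
yᵢ = zᵢPᵢˢᵃᵗ/P ⇒ y_A = 0.308·383.2/320.563 = 0.368

Pbub = 320.563 kPa, y_A = 0.368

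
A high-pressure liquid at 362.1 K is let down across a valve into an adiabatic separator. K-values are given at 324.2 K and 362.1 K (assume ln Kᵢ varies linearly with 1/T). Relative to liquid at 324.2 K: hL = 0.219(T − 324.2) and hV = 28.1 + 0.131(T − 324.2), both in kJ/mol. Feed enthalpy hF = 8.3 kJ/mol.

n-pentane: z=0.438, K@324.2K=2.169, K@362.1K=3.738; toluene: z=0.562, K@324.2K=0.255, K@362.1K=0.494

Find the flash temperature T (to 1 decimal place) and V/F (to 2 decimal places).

Adiabatic flash: solve Rachford–Rice at each trial T, then check hF = ψ·hV(T) + (1−ψ)·hL(T).
  T = 324.2 K: K = (2.169, 0.255), RR gives ψ = 0.107, H_out = 3.011 kJ/mol
  T = 362.1 K: K = (3.738, 0.494), RR gives ψ = 0.660, H_out = 24.654 kJ/mol
  T = 343.1 K: K = (2.888, 0.361), RR gives ψ = 0.388, H_out = 14.397 kJ/mol
  T = 333.6 K: K = (2.511, 0.305), RR gives ψ = 0.258, H_out = 9.097 kJ/mol
  T = 328.9 K: K = (2.336, 0.279), RR gives ψ = 0.187, H_out = 6.207 kJ/mol
  T = 331.2 K: K = (2.421, 0.291), RR gives ψ = 0.223, H_out = 7.652 kJ/mol
Linear interpolation between T = 331.2 (H_out = 7.652) and T = 333.6 (H_out = 9.097) on hF = 8.3 gives T ≈ 332.3 K, at which ψ = 0.24.

T = 332.3 K, V/F = 0.24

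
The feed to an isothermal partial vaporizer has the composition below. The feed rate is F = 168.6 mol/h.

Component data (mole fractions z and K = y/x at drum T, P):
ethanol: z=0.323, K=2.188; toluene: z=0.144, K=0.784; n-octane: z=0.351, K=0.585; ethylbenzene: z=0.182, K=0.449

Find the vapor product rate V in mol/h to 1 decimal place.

Newton iteration, ψ⁰ = 0.47:
  ψ = 0.470: g = -0.1047, g' = -0.390 → ψ = 0.202
  ψ = 0.202: g = 0.0053, g' = -0.446 → ψ = 0.213
  ψ = 0.213: g = 0.0000, g' = -0.441 → ψ = 0.214
Converged at ψ = 0.214.
Then V = ψ·F = 0.2135·168.6 = 36.0 mol/h and L = F − V = 132.6 mol/h.

V = 36.0 mol/h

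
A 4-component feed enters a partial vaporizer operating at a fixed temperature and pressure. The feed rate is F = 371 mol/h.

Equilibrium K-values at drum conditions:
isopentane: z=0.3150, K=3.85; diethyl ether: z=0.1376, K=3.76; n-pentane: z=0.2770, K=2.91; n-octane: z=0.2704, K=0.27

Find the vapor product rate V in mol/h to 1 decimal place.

Newton iteration, β⁰ = 0.58:
  β = 0.5800: g = 0.39308, g' = -1.1793 → β = 0.9133
  β = 0.9133: g = -0.04244, g' = -1.7131 → β = 0.8885
  β = 0.8885: g = -0.00146, g' = -1.5991 → β = 0.8876
Converged at β = 0.8876.
Then V = β·F = 0.8876·371 = 329.3 mol/h and L = F − V = 41.7 mol/h.

V = 329.3 mol/h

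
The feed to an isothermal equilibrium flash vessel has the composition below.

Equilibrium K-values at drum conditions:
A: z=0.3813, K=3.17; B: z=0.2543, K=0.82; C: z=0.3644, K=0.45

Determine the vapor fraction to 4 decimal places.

Let ψ = V/F and solve Σ zᵢ(Kᵢ−1)/(1+ψ(Kᵢ−1)) = 0.
Check two-phase: ΣzᵢKᵢ = 1.5812 > 1 and Σzᵢ/Kᵢ = 1.2402 > 1, so g(0) = 0.5812 > 0 and g(1) = -0.2402 < 0.
Newton iteration, ψ⁰ = 0.5:
  ψ = 0.5000: g = 0.07010, g' = -0.6327 → ψ = 0.6108
  ψ = 0.6108: g = 0.00257, g' = -0.5924 → ψ = 0.6151
Converged at ψ = 0.6151.

ψ = 0.6151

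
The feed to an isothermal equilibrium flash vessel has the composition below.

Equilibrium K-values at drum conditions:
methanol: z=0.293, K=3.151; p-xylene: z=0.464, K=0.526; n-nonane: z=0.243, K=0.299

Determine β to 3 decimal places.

β = 0.200

Rachford–Rice: g(β) = Σ zᵢ(Kᵢ−1)/(1+β(Kᵢ−1)) = 0.
g(0) = ΣzᵢKᵢ − 1 = 0.240 and g(1) = 1 − Σzᵢ/Kᵢ = -0.788, so a root lies in (0, 1).
Iterate (Newton) starting at β = 0.31:
  β = 0.310: g = -0.0973, g' = -0.826 → β = 0.192
  β = 0.192: g = 0.0071, g' = -0.964 → β = 0.200
Converged at β = 0.200.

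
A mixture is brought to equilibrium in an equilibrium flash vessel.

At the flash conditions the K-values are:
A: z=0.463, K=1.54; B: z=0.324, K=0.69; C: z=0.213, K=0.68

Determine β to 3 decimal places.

Material balance + equilibrium reduce to Σ zᵢ(Kᵢ−1)/(1+β(Kᵢ−1)) = 0.
Feasibility: ΣzᵢKᵢ = 1.081, Σzᵢ/Kᵢ = 1.083 — both > 1, two phases present.
Newton iteration, β⁰ = 0.5:
  β = 0.500: g = -0.0031, g' = -0.158 → β = 0.480
Converged at β = 0.480.

β = 0.480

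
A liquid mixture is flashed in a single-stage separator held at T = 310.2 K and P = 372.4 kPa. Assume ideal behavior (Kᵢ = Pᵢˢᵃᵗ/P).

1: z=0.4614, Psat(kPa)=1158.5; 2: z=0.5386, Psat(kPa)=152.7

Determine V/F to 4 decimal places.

Raoult's law: Kᵢ = Pᵢˢᵃᵗ/P = Pᵢˢᵃᵗ/372.4.
  K_1 = 1158.5/372.4 = 3.110902, K_2 = 152.7/372.4 = 0.410043
Material balance + equilibrium reduce to Σ zᵢ(Kᵢ−1)/(1+V/F(Kᵢ−1)) = 0.
g(0) = ΣzᵢKᵢ − 1 = 0.6562 and g(1) = 1 − Σzᵢ/Kᵢ = -0.4618, so a root lies in (0, 1).
Binary case is linear: z₁(K₁−1)(1+V/F(K₂−1)) + z₂(K₂−1)(1+V/F(K₁−1)) = 0
⇒ V/F = [z₁(K₁−1)+z₂(K₂−1)] / [−(K₁−1)(K₂−1)] = 0.65622/1.24534 = 0.5269

V/F = 0.5269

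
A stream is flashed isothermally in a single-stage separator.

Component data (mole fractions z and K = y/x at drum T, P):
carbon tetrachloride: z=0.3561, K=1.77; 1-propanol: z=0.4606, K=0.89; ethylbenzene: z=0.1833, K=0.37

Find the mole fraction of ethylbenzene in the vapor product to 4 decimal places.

Material balance + equilibrium reduce to Σ zᵢ(Kᵢ−1)/(1+ψ(Kᵢ−1)) = 0.
g(0) = ΣzᵢKᵢ − 1 = 0.1081 and g(1) = 1 − Σzᵢ/Kᵢ = -0.2141, so a root lies in (0, 1).
Newton–Raphson from ψ = 0.48:
  ψ = 0.4800: g = -0.01883, g' = -0.2683 → ψ = 0.4098
  ψ = 0.4098: g = -0.00030, g' = -0.2603 → ψ = 0.4087
Converged at ψ = 0.4087.
Compositions from xᵢ = zᵢ/(1+ψ(Kᵢ−1)), yᵢ = Kᵢxᵢ:
  carbon tetrachloride: x = 0.2709, y = 0.4794
  1-propanol: x = 0.4823, y = 0.4292
  ethylbenzene: x = 0.2469, y = 0.0913

y_ethylbenzene = 0.0913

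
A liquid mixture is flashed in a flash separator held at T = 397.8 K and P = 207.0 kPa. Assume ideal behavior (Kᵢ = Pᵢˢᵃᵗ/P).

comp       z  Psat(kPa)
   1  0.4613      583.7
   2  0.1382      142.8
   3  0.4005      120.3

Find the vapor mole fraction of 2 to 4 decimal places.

y_2 = 0.1309

Raoult's law: Kᵢ = Pᵢˢᵃᵗ/P = Pᵢˢᵃᵗ/207.0.
  K_1 = 583.7/207.0 = 2.819807, K_2 = 142.8/207.0 = 0.689855, K_3 = 120.3/207.0 = 0.581159
Material balance + equilibrium reduce to Σ zᵢ(Kᵢ−1)/(1+ψ(Kᵢ−1)) = 0.
g(0) = ΣzᵢKᵢ − 1 = 0.6289 and g(1) = 1 − Σzᵢ/Kᵢ = -0.0531, so a root lies in (0, 1).
Newton iteration, ψ⁰ = 0.5:
  ψ = 0.5000: g = 0.17663, g' = -0.5498 → ψ = 0.8212
  ψ = 0.8212: g = 0.02332, g' = -0.4327 → ψ = 0.8751
  ψ = 0.8751: g = 0.00016, g' = -0.4274 → ψ = 0.8755
Converged at ψ = 0.8755.
Compositions from xᵢ = zᵢ/(1+ψ(Kᵢ−1)), yᵢ = Kᵢxᵢ:
  1: x = 0.1779, y = 0.5016
  2: x = 0.1897, y = 0.1309
  3: x = 0.6324, y = 0.3675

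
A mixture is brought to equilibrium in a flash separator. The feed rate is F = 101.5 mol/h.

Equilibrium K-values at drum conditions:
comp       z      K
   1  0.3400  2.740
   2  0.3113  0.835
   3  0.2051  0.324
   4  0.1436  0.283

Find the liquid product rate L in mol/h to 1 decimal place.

Newton iteration, β⁰ = 0.5:
  β = 0.5000: g = -0.10956, g' = -0.6977 → β = 0.3430
  β = 0.3430: g = -0.00098, g' = -0.7019 → β = 0.3416
Converged at β = 0.3416.
Then V = β·F = 0.3416·101.5 = 34.7 mol/h and L = F − V = 66.8 mol/h.

L = 66.8 mol/h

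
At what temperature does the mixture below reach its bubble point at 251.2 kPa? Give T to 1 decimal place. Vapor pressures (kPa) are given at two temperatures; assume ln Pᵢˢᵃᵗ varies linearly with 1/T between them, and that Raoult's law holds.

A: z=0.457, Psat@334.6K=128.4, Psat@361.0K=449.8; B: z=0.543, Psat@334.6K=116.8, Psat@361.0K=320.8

Bubble-point temperature: ΣzᵢPᵢˢᵃᵗ(T) = P. Interpolate ln Pᵢˢᵃᵗ = aᵢ + bᵢ/T.
  T = 334.6 K: ΣzᵢPᵢˢᵃᵗ = 122.10 kPa
  T = 361.0 K: ΣzᵢPᵢˢᵃᵗ = 379.75 kPa
  T = 347.8 K: ΣzᵢPᵢˢᵃᵗ = 219.61 kPa
  T = 354.4 K: ΣzᵢPᵢˢᵃᵗ = 290.14 kPa
  T = 351.1 K: ΣzᵢPᵢˢᵃᵗ = 252.73 kPa
  T = 349.5 K: ΣzᵢPᵢˢᵃᵗ = 236.16 kPa
Interpolating between 349.5 K and 351.1 K gives T ≈ 351.0 K.

T = 351.0 K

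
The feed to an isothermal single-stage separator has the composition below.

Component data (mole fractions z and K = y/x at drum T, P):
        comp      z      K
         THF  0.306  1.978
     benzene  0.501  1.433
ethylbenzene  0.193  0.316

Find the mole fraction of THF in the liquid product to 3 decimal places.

x_THF = 0.166

Let ψ = V/F and solve Σ zᵢ(Kᵢ−1)/(1+ψ(Kᵢ−1)) = 0.
Feasibility: ΣzᵢKᵢ = 1.384, Σzᵢ/Kᵢ = 1.115 — both > 1, two phases present.
Newton–Raphson from ψ = 0.5:
  ψ = 0.500: g = 0.1787, g' = -0.404 → ψ = 0.942
  ψ = 0.942: g = -0.0615, g' = -0.841 → ψ = 0.869
  ψ = 0.869: g = -0.0061, g' = -0.684 → ψ = 0.860
Converged at ψ = 0.860.
Compositions from xᵢ = zᵢ/(1+ψ(Kᵢ−1)), yᵢ = Kᵢxᵢ:
  THF: x = 0.166, y = 0.329
  benzene: x = 0.365, y = 0.523
  ethylbenzene: x = 0.469, y = 0.148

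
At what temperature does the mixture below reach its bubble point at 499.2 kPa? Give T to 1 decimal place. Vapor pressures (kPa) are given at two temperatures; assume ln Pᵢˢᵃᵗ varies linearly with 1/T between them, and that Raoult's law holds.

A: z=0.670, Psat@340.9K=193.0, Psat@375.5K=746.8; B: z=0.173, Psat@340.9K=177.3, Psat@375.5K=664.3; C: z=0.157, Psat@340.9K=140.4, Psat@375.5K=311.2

T = 367.3 K

Bubble-point temperature: ΣzᵢPᵢˢᵃᵗ(T) = P. Interpolate ln Pᵢˢᵃᵗ = aᵢ + bᵢ/T.
  T = 340.9 K: ΣzᵢPᵢˢᵃᵗ = 182.03 kPa
  T = 375.5 K: ΣzᵢPᵢˢᵃᵗ = 664.14 kPa
  T = 358.2 K: ΣzᵢPᵢˢᵃᵗ = 357.56 kPa
  T = 366.9 K: ΣzᵢPᵢˢᵃᵗ = 491.44 kPa
  T = 371.2 K: ΣzᵢPᵢˢᵃᵗ = 572.21 kPa
  T = 369.0 K: ΣzᵢPᵢˢᵃᵗ = 529.56 kPa
Interpolating between 366.9 K and 369.0 K gives T ≈ 367.3 K.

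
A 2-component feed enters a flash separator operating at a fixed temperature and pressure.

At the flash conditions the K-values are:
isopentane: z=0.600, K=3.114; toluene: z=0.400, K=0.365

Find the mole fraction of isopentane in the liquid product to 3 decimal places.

Rachford–Rice: g(ψ) = Σ zᵢ(Kᵢ−1)/(1+ψ(Kᵢ−1)) = 0.
g(0) = ΣzᵢKᵢ − 1 = 1.014 and g(1) = 1 − Σzᵢ/Kᵢ = -0.289, so a root lies in (0, 1).
Newton iteration, ψ⁰ = 0.58:
  ψ = 0.580: g = 0.1677, g' = -0.945 → ψ = 0.757
  ψ = 0.757: g = -0.0017, g' = -0.995 → ψ = 0.756
Converged at ψ = 0.756.
Compositions from xᵢ = zᵢ/(1+ψ(Kᵢ−1)), yᵢ = Kᵢxᵢ:
  isopentane: x = 0.231, y = 0.719
  toluene: x = 0.769, y = 0.281

x_isopentane = 0.231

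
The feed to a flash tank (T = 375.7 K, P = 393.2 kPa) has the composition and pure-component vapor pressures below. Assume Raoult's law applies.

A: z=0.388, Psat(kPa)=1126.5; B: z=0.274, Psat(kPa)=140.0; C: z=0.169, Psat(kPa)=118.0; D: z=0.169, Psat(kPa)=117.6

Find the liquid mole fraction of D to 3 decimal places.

Raoult's law: Kᵢ = Pᵢˢᵃᵗ/P = Pᵢˢᵃᵗ/393.2.
  K_A = 1126.5/393.2 = 2.86495, K_B = 140.0/393.2 = 0.35605, K_C = 118.0/393.2 = 0.30010, K_D = 117.6/393.2 = 0.29908
Newton iteration, ψ⁰ = 0.5:
  ψ = 0.500: g = -0.2501, g' = -1.001 → ψ = 0.250
  ψ = 0.250: g = -0.0040, g' = -1.033 → ψ = 0.246
Converged at ψ = 0.246.
Compositions from xᵢ = zᵢ/(1+ψ(Kᵢ−1)), yᵢ = Kᵢxᵢ:
  A: x = 0.266, y = 0.762
  B: x = 0.326, y = 0.116
  C: x = 0.204, y = 0.061
  D: x = 0.204, y = 0.061

x_D = 0.204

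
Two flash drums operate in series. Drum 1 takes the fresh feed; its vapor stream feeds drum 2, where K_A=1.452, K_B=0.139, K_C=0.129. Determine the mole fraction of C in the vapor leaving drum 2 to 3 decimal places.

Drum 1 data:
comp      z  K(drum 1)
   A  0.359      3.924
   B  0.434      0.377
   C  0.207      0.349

Drum 1:
Rachford–Rice: g(ψ₁) = Σ zᵢ(Kᵢ−1)/(1+ψ₁(Kᵢ−1)) = 0.
Check two-phase: ΣzᵢKᵢ = 1.645 > 1 and Σzᵢ/Kᵢ = 1.836 > 1, so g(0) = 0.645 > 0 and g(1) = -0.836 < 0.
Newton iteration, ψ₁⁰ = 0.5:
  ψ₁ = 0.500: g = -0.1661, g' = -1.055 → ψ₁ = 0.342
  ψ₁ = 0.342: g = 0.0074, g' = -1.184 → ψ₁ = 0.349
Converged at ψ₁ = 0.349.
Drum-1 compositions:
  A: x = 0.178, y = 0.698
  B: x = 0.554, y = 0.209
  C: x = 0.268, y = 0.093
Drum-2 feed = drum-1 vapor: z₂ = (0.6975, 0.2090, 0.0935).
Drum 2:
Material balance + equilibrium reduce to Σ zᵢ(Kᵢ−1)/(1+ψ₂(Kᵢ−1)) = 0.
Check two-phase: ΣzᵢKᵢ = 1.054 > 1 and Σzᵢ/Kᵢ = 2.709 > 1, so g(0) = 0.054 > 0 and g(1) = -1.709 < 0.
Newton iteration, ψ₂⁰ = 0.5:
  ψ₂ = 0.500: g = -0.2031, g' = -0.795 → ψ₂ = 0.245
  ψ₂ = 0.245: g = -0.0475, g' = -0.479 → ψ₂ = 0.145
  ψ₂ = 0.145: g = -0.0031, g' = -0.421 → ψ₂ = 0.138
Converged at ψ₂ = 0.138.
  A: x = 0.657, y = 0.953
  B: x = 0.237, y = 0.033
  C: x = 0.106, y = 0.014

y_C (drum 2) = 0.014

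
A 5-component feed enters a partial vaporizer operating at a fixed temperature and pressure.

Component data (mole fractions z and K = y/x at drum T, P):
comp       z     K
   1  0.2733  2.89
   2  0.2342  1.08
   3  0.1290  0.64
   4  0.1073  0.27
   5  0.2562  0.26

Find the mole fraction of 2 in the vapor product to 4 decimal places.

Material balance + equilibrium reduce to Σ zᵢ(Kᵢ−1)/(1+ψ(Kᵢ−1)) = 0.
Feasibility: ΣzᵢKᵢ = 1.2209, Σzᵢ/Kᵢ = 1.8958 — both > 1, two phases present.
Newton–Raphson from ψ = 0.35:
  ψ = 0.3500: g = -0.08509, g' = -0.7356 → ψ = 0.2343
  ψ = 0.2343: g = 0.00181, g' = -0.7789 → ψ = 0.2367
Converged at ψ = 0.2367.
Compositions from xᵢ = zᵢ/(1+ψ(Kᵢ−1)), yᵢ = Kᵢxᵢ:
  1: x = 0.1888, y = 0.5457
  2: x = 0.2298, y = 0.2482
  3: x = 0.1410, y = 0.0902
  4: x = 0.1297, y = 0.0350
  5: x = 0.3106, y = 0.0808

y_2 = 0.2482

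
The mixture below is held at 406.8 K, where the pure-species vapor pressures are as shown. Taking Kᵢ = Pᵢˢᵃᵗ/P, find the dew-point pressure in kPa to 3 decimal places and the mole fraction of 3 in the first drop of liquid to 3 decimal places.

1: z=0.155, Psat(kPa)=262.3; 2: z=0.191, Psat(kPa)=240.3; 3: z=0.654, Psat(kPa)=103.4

Pdew = 129.690 kPa, x_3 = 0.820

At the dew point ψ → 1, so Σzᵢ/Kᵢ = 1 with Kᵢ = Pᵢˢᵃᵗ/P ⇒ 1/P = Σzᵢ/Pᵢˢᵃᵗ.
1/P = 0.155/262.3 + 0.191/240.3 + 0.654/103.4 = 0.007711 ⇒ P = 129.690 kPa
xᵢ = zᵢP/Pᵢˢᵃᵗ ⇒ x_3 = 0.654·129.690/103.4 = 0.820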